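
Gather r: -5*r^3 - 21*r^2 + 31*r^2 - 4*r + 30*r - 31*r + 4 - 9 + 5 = -5*r^3 + 10*r^2 - 5*r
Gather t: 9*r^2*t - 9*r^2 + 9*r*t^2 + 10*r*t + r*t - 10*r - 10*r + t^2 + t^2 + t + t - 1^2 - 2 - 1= -9*r^2 - 20*r + t^2*(9*r + 2) + t*(9*r^2 + 11*r + 2) - 4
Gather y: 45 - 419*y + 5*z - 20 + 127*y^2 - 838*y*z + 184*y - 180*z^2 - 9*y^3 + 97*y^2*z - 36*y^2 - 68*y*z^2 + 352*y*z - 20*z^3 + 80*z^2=-9*y^3 + y^2*(97*z + 91) + y*(-68*z^2 - 486*z - 235) - 20*z^3 - 100*z^2 + 5*z + 25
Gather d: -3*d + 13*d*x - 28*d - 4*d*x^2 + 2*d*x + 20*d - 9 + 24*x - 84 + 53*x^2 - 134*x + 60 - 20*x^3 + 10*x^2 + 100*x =d*(-4*x^2 + 15*x - 11) - 20*x^3 + 63*x^2 - 10*x - 33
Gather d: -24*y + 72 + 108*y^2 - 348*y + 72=108*y^2 - 372*y + 144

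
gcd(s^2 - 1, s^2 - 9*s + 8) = s - 1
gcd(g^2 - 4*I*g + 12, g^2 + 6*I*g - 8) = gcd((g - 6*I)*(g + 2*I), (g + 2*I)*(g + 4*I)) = g + 2*I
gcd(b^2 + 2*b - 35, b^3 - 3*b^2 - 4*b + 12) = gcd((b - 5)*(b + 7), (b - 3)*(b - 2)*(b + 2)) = 1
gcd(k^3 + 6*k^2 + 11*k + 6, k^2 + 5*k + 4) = k + 1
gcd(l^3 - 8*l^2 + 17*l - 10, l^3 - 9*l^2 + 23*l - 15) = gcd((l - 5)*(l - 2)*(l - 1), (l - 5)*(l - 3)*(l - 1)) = l^2 - 6*l + 5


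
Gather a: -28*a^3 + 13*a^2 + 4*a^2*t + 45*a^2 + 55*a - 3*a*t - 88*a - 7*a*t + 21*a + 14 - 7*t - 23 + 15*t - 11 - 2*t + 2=-28*a^3 + a^2*(4*t + 58) + a*(-10*t - 12) + 6*t - 18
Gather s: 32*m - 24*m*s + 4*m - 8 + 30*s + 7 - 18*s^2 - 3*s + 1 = 36*m - 18*s^2 + s*(27 - 24*m)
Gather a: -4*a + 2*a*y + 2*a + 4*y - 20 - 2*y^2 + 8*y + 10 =a*(2*y - 2) - 2*y^2 + 12*y - 10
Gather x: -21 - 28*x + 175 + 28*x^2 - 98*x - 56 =28*x^2 - 126*x + 98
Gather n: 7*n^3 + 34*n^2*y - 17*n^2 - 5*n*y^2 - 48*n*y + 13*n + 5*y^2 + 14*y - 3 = 7*n^3 + n^2*(34*y - 17) + n*(-5*y^2 - 48*y + 13) + 5*y^2 + 14*y - 3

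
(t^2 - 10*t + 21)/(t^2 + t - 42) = (t^2 - 10*t + 21)/(t^2 + t - 42)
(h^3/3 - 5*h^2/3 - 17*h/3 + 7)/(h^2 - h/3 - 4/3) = (-h^3 + 5*h^2 + 17*h - 21)/(-3*h^2 + h + 4)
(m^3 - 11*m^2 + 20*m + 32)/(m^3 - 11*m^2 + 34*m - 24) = (m^2 - 7*m - 8)/(m^2 - 7*m + 6)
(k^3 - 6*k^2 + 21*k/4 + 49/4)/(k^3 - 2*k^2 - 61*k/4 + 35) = (2*k^2 - 5*k - 7)/(2*k^2 + 3*k - 20)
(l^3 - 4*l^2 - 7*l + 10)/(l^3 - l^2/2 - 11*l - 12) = 2*(l^2 - 6*l + 5)/(2*l^2 - 5*l - 12)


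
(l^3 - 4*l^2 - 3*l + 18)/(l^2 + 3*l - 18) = (l^2 - l - 6)/(l + 6)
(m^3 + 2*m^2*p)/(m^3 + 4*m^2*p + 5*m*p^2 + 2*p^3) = m^2/(m^2 + 2*m*p + p^2)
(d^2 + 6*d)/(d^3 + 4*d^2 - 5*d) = (d + 6)/(d^2 + 4*d - 5)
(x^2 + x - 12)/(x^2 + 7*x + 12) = (x - 3)/(x + 3)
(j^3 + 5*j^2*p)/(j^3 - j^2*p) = (j + 5*p)/(j - p)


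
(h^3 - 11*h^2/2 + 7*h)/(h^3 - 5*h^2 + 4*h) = (h^2 - 11*h/2 + 7)/(h^2 - 5*h + 4)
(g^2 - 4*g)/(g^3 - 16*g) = 1/(g + 4)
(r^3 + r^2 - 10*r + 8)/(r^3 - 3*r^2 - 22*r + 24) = (r - 2)/(r - 6)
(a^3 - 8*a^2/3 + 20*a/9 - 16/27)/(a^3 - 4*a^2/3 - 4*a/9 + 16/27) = (3*a - 2)/(3*a + 2)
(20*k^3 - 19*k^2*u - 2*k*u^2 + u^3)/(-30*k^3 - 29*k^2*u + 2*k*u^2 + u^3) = (-4*k^2 + 3*k*u + u^2)/(6*k^2 + 7*k*u + u^2)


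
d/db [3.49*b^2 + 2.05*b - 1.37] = 6.98*b + 2.05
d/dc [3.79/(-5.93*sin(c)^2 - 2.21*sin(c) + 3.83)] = (44.9494*sin(c) + 8.3759)*cos(c)/(5.93*sin(c)^2 + 2.21*sin(c) - 3.83)^2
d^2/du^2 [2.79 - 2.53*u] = 0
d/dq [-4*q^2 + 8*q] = 8 - 8*q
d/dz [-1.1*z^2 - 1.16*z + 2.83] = -2.2*z - 1.16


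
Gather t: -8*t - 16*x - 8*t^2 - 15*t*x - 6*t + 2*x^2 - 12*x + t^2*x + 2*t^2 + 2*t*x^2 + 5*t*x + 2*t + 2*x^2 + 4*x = t^2*(x - 6) + t*(2*x^2 - 10*x - 12) + 4*x^2 - 24*x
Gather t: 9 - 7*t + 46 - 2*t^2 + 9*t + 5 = -2*t^2 + 2*t + 60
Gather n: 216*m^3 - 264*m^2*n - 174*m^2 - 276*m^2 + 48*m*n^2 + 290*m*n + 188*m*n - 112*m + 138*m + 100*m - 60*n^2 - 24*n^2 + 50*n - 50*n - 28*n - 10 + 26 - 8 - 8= 216*m^3 - 450*m^2 + 126*m + n^2*(48*m - 84) + n*(-264*m^2 + 478*m - 28)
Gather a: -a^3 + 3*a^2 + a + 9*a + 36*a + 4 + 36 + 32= -a^3 + 3*a^2 + 46*a + 72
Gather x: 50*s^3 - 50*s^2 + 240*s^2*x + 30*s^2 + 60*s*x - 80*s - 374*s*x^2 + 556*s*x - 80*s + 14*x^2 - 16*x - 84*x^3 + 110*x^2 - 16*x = 50*s^3 - 20*s^2 - 160*s - 84*x^3 + x^2*(124 - 374*s) + x*(240*s^2 + 616*s - 32)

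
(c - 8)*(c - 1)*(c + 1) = c^3 - 8*c^2 - c + 8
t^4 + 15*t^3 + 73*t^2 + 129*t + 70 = (t + 1)*(t + 2)*(t + 5)*(t + 7)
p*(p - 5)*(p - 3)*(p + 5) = p^4 - 3*p^3 - 25*p^2 + 75*p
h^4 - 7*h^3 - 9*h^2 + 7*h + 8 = (h - 8)*(h - 1)*(h + 1)^2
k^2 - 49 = (k - 7)*(k + 7)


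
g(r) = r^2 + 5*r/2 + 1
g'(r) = 2*r + 5/2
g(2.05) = 10.33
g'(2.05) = 6.60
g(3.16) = 18.89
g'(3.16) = 8.82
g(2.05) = 10.33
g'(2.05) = 6.60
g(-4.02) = 7.11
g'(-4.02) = -5.54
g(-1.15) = -0.55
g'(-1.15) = 0.20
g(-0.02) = 0.95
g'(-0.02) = 2.46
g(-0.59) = -0.13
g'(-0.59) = 1.32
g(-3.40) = 4.06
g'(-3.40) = -4.30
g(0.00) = 1.00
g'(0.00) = 2.50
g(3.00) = 17.50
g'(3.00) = 8.50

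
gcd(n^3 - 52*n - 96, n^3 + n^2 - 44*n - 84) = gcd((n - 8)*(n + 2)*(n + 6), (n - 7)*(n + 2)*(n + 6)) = n^2 + 8*n + 12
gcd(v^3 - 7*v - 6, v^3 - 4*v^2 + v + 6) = v^2 - 2*v - 3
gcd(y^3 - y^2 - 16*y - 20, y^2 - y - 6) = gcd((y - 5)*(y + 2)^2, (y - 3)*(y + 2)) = y + 2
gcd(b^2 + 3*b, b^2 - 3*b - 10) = 1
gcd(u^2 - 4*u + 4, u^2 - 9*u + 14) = u - 2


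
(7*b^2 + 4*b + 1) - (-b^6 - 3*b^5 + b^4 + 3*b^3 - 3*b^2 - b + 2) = b^6 + 3*b^5 - b^4 - 3*b^3 + 10*b^2 + 5*b - 1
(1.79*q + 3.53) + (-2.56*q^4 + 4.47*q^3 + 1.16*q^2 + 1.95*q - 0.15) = -2.56*q^4 + 4.47*q^3 + 1.16*q^2 + 3.74*q + 3.38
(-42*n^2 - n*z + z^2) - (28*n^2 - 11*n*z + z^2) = -70*n^2 + 10*n*z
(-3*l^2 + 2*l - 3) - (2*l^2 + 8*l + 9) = -5*l^2 - 6*l - 12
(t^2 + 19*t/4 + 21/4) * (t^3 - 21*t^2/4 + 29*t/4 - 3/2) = t^5 - t^4/2 - 199*t^3/16 + 43*t^2/8 + 495*t/16 - 63/8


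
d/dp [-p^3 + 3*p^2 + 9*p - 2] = -3*p^2 + 6*p + 9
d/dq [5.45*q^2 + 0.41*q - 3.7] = 10.9*q + 0.41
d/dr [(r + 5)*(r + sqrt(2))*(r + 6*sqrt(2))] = 3*r^2 + 10*r + 14*sqrt(2)*r + 12 + 35*sqrt(2)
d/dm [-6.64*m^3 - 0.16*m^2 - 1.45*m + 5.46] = -19.92*m^2 - 0.32*m - 1.45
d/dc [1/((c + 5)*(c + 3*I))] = -(2*c + 5 + 3*I)/((c + 5)^2*(c + 3*I)^2)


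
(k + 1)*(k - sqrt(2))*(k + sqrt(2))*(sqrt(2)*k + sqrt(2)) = sqrt(2)*k^4 + 2*sqrt(2)*k^3 - sqrt(2)*k^2 - 4*sqrt(2)*k - 2*sqrt(2)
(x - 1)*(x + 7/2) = x^2 + 5*x/2 - 7/2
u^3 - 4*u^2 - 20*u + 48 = (u - 6)*(u - 2)*(u + 4)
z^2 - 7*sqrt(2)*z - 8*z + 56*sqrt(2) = (z - 8)*(z - 7*sqrt(2))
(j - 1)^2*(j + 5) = j^3 + 3*j^2 - 9*j + 5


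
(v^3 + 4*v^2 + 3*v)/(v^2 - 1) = v*(v + 3)/(v - 1)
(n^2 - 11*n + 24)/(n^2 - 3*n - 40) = (n - 3)/(n + 5)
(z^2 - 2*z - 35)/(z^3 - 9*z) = (z^2 - 2*z - 35)/(z*(z^2 - 9))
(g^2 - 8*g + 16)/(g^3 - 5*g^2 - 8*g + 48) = 1/(g + 3)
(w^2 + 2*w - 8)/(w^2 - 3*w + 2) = (w + 4)/(w - 1)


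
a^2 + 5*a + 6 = (a + 2)*(a + 3)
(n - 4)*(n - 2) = n^2 - 6*n + 8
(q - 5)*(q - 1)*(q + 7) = q^3 + q^2 - 37*q + 35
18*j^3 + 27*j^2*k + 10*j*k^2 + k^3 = (j + k)*(3*j + k)*(6*j + k)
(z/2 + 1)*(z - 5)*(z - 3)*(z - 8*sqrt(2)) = z^4/2 - 4*sqrt(2)*z^3 - 3*z^3 - z^2/2 + 24*sqrt(2)*z^2 + 4*sqrt(2)*z + 15*z - 120*sqrt(2)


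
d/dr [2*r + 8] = 2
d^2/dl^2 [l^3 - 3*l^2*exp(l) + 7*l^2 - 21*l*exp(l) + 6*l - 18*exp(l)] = -3*l^2*exp(l) - 33*l*exp(l) + 6*l - 66*exp(l) + 14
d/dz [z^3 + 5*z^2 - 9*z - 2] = 3*z^2 + 10*z - 9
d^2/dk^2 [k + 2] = 0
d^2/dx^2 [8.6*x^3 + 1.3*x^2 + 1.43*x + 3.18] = 51.6*x + 2.6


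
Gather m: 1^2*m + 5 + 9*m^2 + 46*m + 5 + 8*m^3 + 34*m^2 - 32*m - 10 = 8*m^3 + 43*m^2 + 15*m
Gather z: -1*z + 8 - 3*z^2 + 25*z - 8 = -3*z^2 + 24*z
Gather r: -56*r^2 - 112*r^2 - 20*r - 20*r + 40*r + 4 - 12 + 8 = -168*r^2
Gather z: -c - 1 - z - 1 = -c - z - 2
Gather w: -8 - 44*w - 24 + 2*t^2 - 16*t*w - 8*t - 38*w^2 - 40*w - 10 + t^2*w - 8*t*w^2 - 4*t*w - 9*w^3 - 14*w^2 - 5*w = 2*t^2 - 8*t - 9*w^3 + w^2*(-8*t - 52) + w*(t^2 - 20*t - 89) - 42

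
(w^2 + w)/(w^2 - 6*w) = (w + 1)/(w - 6)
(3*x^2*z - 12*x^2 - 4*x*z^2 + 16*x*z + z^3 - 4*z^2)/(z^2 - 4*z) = 3*x^2/z - 4*x + z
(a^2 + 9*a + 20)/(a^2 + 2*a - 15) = (a + 4)/(a - 3)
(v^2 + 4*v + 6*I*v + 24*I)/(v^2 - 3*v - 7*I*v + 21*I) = (v^2 + v*(4 + 6*I) + 24*I)/(v^2 + v*(-3 - 7*I) + 21*I)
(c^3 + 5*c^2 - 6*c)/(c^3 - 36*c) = (c - 1)/(c - 6)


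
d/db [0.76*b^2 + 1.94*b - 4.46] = 1.52*b + 1.94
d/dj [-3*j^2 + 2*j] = 2 - 6*j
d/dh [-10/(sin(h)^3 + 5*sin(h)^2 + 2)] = 10*(3*sin(h) + 10)*sin(h)*cos(h)/(sin(h)^3 + 5*sin(h)^2 + 2)^2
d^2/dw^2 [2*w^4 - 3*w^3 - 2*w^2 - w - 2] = 24*w^2 - 18*w - 4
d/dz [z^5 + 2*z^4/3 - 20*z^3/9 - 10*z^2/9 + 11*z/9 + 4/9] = 5*z^4 + 8*z^3/3 - 20*z^2/3 - 20*z/9 + 11/9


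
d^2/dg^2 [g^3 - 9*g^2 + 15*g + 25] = 6*g - 18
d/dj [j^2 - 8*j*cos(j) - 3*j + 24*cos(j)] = 8*j*sin(j) + 2*j - 24*sin(j) - 8*cos(j) - 3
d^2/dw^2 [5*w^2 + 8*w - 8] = 10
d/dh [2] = 0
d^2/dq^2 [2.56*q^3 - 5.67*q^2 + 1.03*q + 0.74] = 15.36*q - 11.34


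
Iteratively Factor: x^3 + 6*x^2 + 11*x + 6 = (x + 3)*(x^2 + 3*x + 2) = (x + 2)*(x + 3)*(x + 1)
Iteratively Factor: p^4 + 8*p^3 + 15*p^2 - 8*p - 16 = (p + 4)*(p^3 + 4*p^2 - p - 4) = (p + 4)^2*(p^2 - 1) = (p - 1)*(p + 4)^2*(p + 1)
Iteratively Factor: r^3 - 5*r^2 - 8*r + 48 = (r - 4)*(r^2 - r - 12) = (r - 4)^2*(r + 3)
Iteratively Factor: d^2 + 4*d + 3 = (d + 1)*(d + 3)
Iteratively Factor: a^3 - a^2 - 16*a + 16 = (a - 4)*(a^2 + 3*a - 4) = (a - 4)*(a + 4)*(a - 1)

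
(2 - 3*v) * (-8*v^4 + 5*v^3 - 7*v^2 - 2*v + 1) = 24*v^5 - 31*v^4 + 31*v^3 - 8*v^2 - 7*v + 2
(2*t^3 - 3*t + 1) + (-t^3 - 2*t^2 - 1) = t^3 - 2*t^2 - 3*t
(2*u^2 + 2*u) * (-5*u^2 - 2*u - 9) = -10*u^4 - 14*u^3 - 22*u^2 - 18*u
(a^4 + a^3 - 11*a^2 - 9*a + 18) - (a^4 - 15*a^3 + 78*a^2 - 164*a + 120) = 16*a^3 - 89*a^2 + 155*a - 102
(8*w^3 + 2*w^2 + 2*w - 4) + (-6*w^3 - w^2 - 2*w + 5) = 2*w^3 + w^2 + 1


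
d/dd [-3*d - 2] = -3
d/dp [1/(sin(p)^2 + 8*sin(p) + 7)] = -2*(sin(p) + 4)*cos(p)/(sin(p)^2 + 8*sin(p) + 7)^2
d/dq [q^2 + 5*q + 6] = 2*q + 5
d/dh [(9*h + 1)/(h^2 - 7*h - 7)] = (9*h^2 - 63*h - (2*h - 7)*(9*h + 1) - 63)/(-h^2 + 7*h + 7)^2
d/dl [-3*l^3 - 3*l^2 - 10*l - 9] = -9*l^2 - 6*l - 10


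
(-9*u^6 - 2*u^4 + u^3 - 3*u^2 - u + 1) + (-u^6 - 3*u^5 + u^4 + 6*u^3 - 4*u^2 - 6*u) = -10*u^6 - 3*u^5 - u^4 + 7*u^3 - 7*u^2 - 7*u + 1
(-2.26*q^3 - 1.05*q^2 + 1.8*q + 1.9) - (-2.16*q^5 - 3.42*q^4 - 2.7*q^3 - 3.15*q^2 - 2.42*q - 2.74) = 2.16*q^5 + 3.42*q^4 + 0.44*q^3 + 2.1*q^2 + 4.22*q + 4.64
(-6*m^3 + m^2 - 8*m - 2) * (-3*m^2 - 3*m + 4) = 18*m^5 + 15*m^4 - 3*m^3 + 34*m^2 - 26*m - 8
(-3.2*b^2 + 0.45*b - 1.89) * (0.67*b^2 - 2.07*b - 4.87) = -2.144*b^4 + 6.9255*b^3 + 13.3862*b^2 + 1.7208*b + 9.2043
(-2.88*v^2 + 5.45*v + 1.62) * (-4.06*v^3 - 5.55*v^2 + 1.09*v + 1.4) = 11.6928*v^5 - 6.143*v^4 - 39.9639*v^3 - 7.0825*v^2 + 9.3958*v + 2.268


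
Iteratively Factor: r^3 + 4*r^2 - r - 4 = (r - 1)*(r^2 + 5*r + 4) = (r - 1)*(r + 1)*(r + 4)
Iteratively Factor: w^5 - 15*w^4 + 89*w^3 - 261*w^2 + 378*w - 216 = (w - 2)*(w^4 - 13*w^3 + 63*w^2 - 135*w + 108) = (w - 3)*(w - 2)*(w^3 - 10*w^2 + 33*w - 36) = (w - 4)*(w - 3)*(w - 2)*(w^2 - 6*w + 9) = (w - 4)*(w - 3)^2*(w - 2)*(w - 3)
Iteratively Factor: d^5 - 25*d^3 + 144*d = (d)*(d^4 - 25*d^2 + 144) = d*(d - 4)*(d^3 + 4*d^2 - 9*d - 36) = d*(d - 4)*(d - 3)*(d^2 + 7*d + 12) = d*(d - 4)*(d - 3)*(d + 4)*(d + 3)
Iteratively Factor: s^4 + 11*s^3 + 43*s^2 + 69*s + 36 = (s + 3)*(s^3 + 8*s^2 + 19*s + 12) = (s + 3)^2*(s^2 + 5*s + 4) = (s + 1)*(s + 3)^2*(s + 4)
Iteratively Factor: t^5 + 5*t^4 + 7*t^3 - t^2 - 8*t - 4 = (t - 1)*(t^4 + 6*t^3 + 13*t^2 + 12*t + 4) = (t - 1)*(t + 1)*(t^3 + 5*t^2 + 8*t + 4) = (t - 1)*(t + 1)*(t + 2)*(t^2 + 3*t + 2) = (t - 1)*(t + 1)*(t + 2)^2*(t + 1)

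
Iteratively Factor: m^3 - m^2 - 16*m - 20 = (m + 2)*(m^2 - 3*m - 10) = (m + 2)^2*(m - 5)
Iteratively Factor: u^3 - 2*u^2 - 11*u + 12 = (u + 3)*(u^2 - 5*u + 4) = (u - 1)*(u + 3)*(u - 4)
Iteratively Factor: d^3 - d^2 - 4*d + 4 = (d + 2)*(d^2 - 3*d + 2) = (d - 1)*(d + 2)*(d - 2)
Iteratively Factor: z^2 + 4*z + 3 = (z + 1)*(z + 3)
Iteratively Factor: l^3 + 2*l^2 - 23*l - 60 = (l + 4)*(l^2 - 2*l - 15) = (l + 3)*(l + 4)*(l - 5)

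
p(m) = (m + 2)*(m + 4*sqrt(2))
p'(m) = 2*m + 2 + 4*sqrt(2)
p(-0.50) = 7.74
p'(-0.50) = 6.66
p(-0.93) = 5.06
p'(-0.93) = 5.80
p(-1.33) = 2.90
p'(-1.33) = 5.00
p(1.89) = 29.36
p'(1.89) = 11.44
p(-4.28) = -3.14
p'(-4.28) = -0.90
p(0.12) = 12.25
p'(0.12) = 7.90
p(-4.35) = -3.07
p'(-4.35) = -1.04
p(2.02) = 30.86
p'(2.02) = 11.70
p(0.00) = 11.31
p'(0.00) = 7.66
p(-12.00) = 63.43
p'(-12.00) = -16.34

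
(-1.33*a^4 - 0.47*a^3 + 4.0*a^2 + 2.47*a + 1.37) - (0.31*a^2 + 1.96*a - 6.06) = -1.33*a^4 - 0.47*a^3 + 3.69*a^2 + 0.51*a + 7.43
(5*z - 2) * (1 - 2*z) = -10*z^2 + 9*z - 2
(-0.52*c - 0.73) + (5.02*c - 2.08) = 4.5*c - 2.81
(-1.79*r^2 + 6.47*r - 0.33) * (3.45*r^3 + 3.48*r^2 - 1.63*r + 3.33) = -6.1755*r^5 + 16.0923*r^4 + 24.2948*r^3 - 17.6552*r^2 + 22.083*r - 1.0989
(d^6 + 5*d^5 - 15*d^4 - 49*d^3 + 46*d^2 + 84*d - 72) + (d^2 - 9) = d^6 + 5*d^5 - 15*d^4 - 49*d^3 + 47*d^2 + 84*d - 81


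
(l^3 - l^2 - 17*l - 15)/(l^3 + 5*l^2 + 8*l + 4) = (l^2 - 2*l - 15)/(l^2 + 4*l + 4)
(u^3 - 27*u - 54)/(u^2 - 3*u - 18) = u + 3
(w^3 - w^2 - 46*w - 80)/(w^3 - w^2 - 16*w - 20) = (w^2 - 3*w - 40)/(w^2 - 3*w - 10)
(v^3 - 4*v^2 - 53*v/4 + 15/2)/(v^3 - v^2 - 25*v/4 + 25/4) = (2*v^2 - 13*v + 6)/(2*v^2 - 7*v + 5)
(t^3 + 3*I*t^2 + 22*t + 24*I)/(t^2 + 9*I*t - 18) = (t^2 - 3*I*t + 4)/(t + 3*I)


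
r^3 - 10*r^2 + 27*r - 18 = (r - 6)*(r - 3)*(r - 1)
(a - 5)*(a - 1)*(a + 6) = a^3 - 31*a + 30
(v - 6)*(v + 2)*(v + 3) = v^3 - v^2 - 24*v - 36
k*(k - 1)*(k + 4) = k^3 + 3*k^2 - 4*k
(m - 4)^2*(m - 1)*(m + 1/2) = m^4 - 17*m^3/2 + 39*m^2/2 - 4*m - 8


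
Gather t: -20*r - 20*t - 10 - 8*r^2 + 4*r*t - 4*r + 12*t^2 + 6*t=-8*r^2 - 24*r + 12*t^2 + t*(4*r - 14) - 10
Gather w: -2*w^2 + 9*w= -2*w^2 + 9*w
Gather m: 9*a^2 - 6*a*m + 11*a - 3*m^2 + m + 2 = 9*a^2 + 11*a - 3*m^2 + m*(1 - 6*a) + 2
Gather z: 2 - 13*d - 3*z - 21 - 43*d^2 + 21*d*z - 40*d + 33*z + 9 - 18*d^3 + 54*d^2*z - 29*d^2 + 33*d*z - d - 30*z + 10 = -18*d^3 - 72*d^2 - 54*d + z*(54*d^2 + 54*d)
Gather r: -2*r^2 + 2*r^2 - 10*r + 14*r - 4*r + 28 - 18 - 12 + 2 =0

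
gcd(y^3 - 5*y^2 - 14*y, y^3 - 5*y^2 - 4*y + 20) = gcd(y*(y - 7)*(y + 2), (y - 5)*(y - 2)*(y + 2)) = y + 2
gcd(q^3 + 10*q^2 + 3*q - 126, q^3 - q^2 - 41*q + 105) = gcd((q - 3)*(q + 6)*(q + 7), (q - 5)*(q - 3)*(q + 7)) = q^2 + 4*q - 21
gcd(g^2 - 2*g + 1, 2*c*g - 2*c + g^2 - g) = g - 1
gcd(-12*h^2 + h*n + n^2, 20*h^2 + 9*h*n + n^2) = 4*h + n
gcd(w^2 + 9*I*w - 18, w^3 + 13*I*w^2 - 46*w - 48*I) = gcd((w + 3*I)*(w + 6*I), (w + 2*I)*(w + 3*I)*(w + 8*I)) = w + 3*I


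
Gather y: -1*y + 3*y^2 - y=3*y^2 - 2*y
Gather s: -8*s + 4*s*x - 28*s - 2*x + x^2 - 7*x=s*(4*x - 36) + x^2 - 9*x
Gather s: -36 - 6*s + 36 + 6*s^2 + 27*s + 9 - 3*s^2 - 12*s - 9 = 3*s^2 + 9*s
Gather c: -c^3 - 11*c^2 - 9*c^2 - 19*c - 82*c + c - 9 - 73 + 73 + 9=-c^3 - 20*c^2 - 100*c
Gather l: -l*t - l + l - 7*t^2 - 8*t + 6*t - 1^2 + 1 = -l*t - 7*t^2 - 2*t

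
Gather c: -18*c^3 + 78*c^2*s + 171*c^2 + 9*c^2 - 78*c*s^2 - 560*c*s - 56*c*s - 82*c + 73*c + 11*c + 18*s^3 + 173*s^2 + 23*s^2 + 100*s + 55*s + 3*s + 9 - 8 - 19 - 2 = -18*c^3 + c^2*(78*s + 180) + c*(-78*s^2 - 616*s + 2) + 18*s^3 + 196*s^2 + 158*s - 20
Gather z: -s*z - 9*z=z*(-s - 9)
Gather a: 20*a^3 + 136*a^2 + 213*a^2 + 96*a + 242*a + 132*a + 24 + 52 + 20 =20*a^3 + 349*a^2 + 470*a + 96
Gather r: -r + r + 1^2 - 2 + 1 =0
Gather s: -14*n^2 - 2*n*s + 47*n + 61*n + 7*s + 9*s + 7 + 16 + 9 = -14*n^2 + 108*n + s*(16 - 2*n) + 32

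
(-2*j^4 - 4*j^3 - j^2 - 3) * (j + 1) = -2*j^5 - 6*j^4 - 5*j^3 - j^2 - 3*j - 3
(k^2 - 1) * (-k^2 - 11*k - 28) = -k^4 - 11*k^3 - 27*k^2 + 11*k + 28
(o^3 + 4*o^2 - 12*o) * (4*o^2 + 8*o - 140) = 4*o^5 + 24*o^4 - 156*o^3 - 656*o^2 + 1680*o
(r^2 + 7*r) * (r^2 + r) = r^4 + 8*r^3 + 7*r^2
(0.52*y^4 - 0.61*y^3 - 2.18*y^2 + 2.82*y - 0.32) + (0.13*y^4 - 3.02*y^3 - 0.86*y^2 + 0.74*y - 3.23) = 0.65*y^4 - 3.63*y^3 - 3.04*y^2 + 3.56*y - 3.55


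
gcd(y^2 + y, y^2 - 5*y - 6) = y + 1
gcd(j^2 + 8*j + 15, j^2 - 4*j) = 1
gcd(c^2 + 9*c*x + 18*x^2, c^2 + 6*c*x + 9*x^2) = c + 3*x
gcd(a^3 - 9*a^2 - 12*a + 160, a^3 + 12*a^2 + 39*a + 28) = a + 4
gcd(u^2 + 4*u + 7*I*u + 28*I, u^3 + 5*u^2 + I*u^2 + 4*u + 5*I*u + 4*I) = u + 4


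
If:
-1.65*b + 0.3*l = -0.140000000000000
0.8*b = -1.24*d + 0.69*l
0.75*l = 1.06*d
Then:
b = 0.05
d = -0.14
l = -0.20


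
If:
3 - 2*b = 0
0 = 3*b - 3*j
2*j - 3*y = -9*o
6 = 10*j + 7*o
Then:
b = 3/2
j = 3/2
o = -9/7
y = -20/7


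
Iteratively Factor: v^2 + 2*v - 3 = (v + 3)*(v - 1)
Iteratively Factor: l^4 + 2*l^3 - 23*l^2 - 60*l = (l)*(l^3 + 2*l^2 - 23*l - 60) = l*(l + 4)*(l^2 - 2*l - 15) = l*(l - 5)*(l + 4)*(l + 3)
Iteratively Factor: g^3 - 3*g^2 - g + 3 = (g + 1)*(g^2 - 4*g + 3) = (g - 3)*(g + 1)*(g - 1)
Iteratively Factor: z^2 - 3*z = (z)*(z - 3)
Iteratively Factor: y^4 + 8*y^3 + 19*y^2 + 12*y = (y + 3)*(y^3 + 5*y^2 + 4*y) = y*(y + 3)*(y^2 + 5*y + 4) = y*(y + 3)*(y + 4)*(y + 1)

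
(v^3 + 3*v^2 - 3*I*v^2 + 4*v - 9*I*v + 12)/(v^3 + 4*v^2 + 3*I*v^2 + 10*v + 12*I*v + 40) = (v^3 + v^2*(3 - 3*I) + v*(4 - 9*I) + 12)/(v^3 + v^2*(4 + 3*I) + v*(10 + 12*I) + 40)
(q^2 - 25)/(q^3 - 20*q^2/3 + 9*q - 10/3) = 3*(q + 5)/(3*q^2 - 5*q + 2)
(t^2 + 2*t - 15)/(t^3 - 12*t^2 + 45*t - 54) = (t + 5)/(t^2 - 9*t + 18)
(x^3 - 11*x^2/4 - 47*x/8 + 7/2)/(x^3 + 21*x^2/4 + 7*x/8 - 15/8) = (4*x^2 - 9*x - 28)/(4*x^2 + 23*x + 15)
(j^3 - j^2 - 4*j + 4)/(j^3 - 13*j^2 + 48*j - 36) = (j^2 - 4)/(j^2 - 12*j + 36)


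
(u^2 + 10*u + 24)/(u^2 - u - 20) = (u + 6)/(u - 5)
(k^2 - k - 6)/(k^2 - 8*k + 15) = (k + 2)/(k - 5)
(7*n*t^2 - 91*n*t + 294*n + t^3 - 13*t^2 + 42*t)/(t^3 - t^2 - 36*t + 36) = (7*n*t - 49*n + t^2 - 7*t)/(t^2 + 5*t - 6)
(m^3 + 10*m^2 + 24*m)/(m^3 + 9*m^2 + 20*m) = (m + 6)/(m + 5)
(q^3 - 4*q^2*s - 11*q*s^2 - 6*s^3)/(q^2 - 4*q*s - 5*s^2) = (q^2 - 5*q*s - 6*s^2)/(q - 5*s)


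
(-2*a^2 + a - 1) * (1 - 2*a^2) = 4*a^4 - 2*a^3 + a - 1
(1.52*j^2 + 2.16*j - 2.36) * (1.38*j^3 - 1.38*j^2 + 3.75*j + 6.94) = 2.0976*j^5 + 0.8832*j^4 - 0.537599999999999*j^3 + 21.9056*j^2 + 6.1404*j - 16.3784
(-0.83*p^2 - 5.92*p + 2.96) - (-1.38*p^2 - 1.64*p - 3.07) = 0.55*p^2 - 4.28*p + 6.03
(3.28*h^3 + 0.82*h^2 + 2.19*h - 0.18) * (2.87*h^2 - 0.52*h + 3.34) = 9.4136*h^5 + 0.6478*h^4 + 16.8141*h^3 + 1.0834*h^2 + 7.4082*h - 0.6012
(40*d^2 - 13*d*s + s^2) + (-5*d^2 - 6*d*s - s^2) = 35*d^2 - 19*d*s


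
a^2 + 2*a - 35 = (a - 5)*(a + 7)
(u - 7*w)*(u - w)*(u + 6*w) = u^3 - 2*u^2*w - 41*u*w^2 + 42*w^3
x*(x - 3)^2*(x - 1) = x^4 - 7*x^3 + 15*x^2 - 9*x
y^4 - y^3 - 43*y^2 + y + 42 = (y - 7)*(y - 1)*(y + 1)*(y + 6)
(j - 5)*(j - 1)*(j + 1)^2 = j^4 - 4*j^3 - 6*j^2 + 4*j + 5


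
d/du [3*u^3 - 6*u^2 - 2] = 3*u*(3*u - 4)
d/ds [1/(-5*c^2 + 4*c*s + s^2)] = 2*(-2*c - s)/(-5*c^2 + 4*c*s + s^2)^2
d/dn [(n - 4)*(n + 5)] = 2*n + 1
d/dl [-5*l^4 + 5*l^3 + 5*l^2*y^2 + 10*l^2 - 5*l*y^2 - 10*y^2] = -20*l^3 + 15*l^2 + 10*l*y^2 + 20*l - 5*y^2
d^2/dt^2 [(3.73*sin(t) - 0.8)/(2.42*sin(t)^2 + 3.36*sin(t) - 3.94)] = (-21.844372*sin(t)^5 + 49.069856*sin(t)^4 - 150.1852*sin(t)^3 - 37.9469120000001*sin(t)^2 + 127.046756*sin(t) + 65.4394240000001)/(2.42*sin(t)^2 + 3.36*sin(t) - 3.94)^3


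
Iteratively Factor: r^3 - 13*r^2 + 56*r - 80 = (r - 4)*(r^2 - 9*r + 20) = (r - 4)^2*(r - 5)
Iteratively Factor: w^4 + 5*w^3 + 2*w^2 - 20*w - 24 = (w + 2)*(w^3 + 3*w^2 - 4*w - 12) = (w + 2)^2*(w^2 + w - 6) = (w + 2)^2*(w + 3)*(w - 2)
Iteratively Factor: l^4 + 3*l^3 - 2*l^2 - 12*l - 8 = (l + 1)*(l^3 + 2*l^2 - 4*l - 8) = (l + 1)*(l + 2)*(l^2 - 4) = (l + 1)*(l + 2)^2*(l - 2)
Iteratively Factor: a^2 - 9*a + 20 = (a - 5)*(a - 4)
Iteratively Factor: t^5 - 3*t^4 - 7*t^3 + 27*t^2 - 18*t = (t + 3)*(t^4 - 6*t^3 + 11*t^2 - 6*t) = (t - 3)*(t + 3)*(t^3 - 3*t^2 + 2*t) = (t - 3)*(t - 1)*(t + 3)*(t^2 - 2*t) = (t - 3)*(t - 2)*(t - 1)*(t + 3)*(t)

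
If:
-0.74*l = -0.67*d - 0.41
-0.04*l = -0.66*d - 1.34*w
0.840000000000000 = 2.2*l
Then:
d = -0.19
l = 0.38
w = 0.11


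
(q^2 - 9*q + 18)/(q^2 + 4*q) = (q^2 - 9*q + 18)/(q*(q + 4))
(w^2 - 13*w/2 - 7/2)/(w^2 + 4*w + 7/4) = 2*(w - 7)/(2*w + 7)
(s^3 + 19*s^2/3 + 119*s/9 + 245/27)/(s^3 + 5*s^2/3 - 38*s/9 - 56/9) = (9*s^2 + 36*s + 35)/(3*(3*s^2 - 2*s - 8))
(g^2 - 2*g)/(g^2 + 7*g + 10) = g*(g - 2)/(g^2 + 7*g + 10)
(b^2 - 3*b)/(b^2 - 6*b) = (b - 3)/(b - 6)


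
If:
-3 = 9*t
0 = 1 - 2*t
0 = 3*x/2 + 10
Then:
No Solution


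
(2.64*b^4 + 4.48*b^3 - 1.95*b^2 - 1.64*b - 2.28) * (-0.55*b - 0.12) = -1.452*b^5 - 2.7808*b^4 + 0.5349*b^3 + 1.136*b^2 + 1.4508*b + 0.2736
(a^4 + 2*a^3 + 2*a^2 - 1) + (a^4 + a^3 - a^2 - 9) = 2*a^4 + 3*a^3 + a^2 - 10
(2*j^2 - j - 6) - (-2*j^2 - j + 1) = 4*j^2 - 7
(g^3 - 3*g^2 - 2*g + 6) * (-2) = -2*g^3 + 6*g^2 + 4*g - 12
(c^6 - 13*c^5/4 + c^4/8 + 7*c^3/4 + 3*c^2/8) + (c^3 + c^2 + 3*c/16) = c^6 - 13*c^5/4 + c^4/8 + 11*c^3/4 + 11*c^2/8 + 3*c/16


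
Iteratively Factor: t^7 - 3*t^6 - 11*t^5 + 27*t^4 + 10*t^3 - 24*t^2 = (t)*(t^6 - 3*t^5 - 11*t^4 + 27*t^3 + 10*t^2 - 24*t) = t*(t + 1)*(t^5 - 4*t^4 - 7*t^3 + 34*t^2 - 24*t) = t*(t - 2)*(t + 1)*(t^4 - 2*t^3 - 11*t^2 + 12*t) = t^2*(t - 2)*(t + 1)*(t^3 - 2*t^2 - 11*t + 12) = t^2*(t - 4)*(t - 2)*(t + 1)*(t^2 + 2*t - 3) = t^2*(t - 4)*(t - 2)*(t + 1)*(t + 3)*(t - 1)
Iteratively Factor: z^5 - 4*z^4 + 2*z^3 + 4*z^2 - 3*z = (z)*(z^4 - 4*z^3 + 2*z^2 + 4*z - 3) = z*(z - 1)*(z^3 - 3*z^2 - z + 3) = z*(z - 1)*(z + 1)*(z^2 - 4*z + 3) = z*(z - 3)*(z - 1)*(z + 1)*(z - 1)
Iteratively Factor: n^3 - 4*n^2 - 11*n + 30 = (n - 5)*(n^2 + n - 6) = (n - 5)*(n + 3)*(n - 2)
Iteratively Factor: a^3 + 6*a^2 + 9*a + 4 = (a + 1)*(a^2 + 5*a + 4) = (a + 1)*(a + 4)*(a + 1)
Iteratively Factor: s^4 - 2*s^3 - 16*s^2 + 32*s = (s + 4)*(s^3 - 6*s^2 + 8*s) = (s - 2)*(s + 4)*(s^2 - 4*s) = s*(s - 2)*(s + 4)*(s - 4)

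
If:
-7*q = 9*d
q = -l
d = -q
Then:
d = 0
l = 0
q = 0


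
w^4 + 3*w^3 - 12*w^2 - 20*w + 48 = (w - 2)^2*(w + 3)*(w + 4)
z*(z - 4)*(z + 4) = z^3 - 16*z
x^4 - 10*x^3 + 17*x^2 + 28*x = x*(x - 7)*(x - 4)*(x + 1)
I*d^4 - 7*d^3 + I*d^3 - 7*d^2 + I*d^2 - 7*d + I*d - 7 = (d - I)*(d + I)*(d + 7*I)*(I*d + I)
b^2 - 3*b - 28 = (b - 7)*(b + 4)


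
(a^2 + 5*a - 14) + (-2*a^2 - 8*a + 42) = -a^2 - 3*a + 28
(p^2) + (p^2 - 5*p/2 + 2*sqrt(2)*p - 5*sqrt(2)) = 2*p^2 - 5*p/2 + 2*sqrt(2)*p - 5*sqrt(2)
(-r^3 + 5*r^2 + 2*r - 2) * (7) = -7*r^3 + 35*r^2 + 14*r - 14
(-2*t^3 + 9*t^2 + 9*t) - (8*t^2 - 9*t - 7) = -2*t^3 + t^2 + 18*t + 7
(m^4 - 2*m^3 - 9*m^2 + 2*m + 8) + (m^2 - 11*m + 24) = m^4 - 2*m^3 - 8*m^2 - 9*m + 32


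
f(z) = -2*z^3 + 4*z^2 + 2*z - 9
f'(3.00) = -28.00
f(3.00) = -21.00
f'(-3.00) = -76.00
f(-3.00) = 75.00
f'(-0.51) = -3.64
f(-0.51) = -8.71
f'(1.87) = -4.02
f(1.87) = -4.35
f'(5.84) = -155.91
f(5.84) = -259.25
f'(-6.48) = -301.78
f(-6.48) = 690.20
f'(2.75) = -21.38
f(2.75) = -14.84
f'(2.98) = -27.44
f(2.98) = -20.45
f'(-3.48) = -98.50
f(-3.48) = 116.77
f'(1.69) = -1.62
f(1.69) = -3.85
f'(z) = -6*z^2 + 8*z + 2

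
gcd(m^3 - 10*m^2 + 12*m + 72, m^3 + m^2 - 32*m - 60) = m^2 - 4*m - 12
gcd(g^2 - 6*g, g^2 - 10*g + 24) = g - 6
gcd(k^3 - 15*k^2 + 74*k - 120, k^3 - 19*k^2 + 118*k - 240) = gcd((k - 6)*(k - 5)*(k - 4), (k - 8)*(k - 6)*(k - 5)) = k^2 - 11*k + 30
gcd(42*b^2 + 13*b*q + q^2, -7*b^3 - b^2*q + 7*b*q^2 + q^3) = 7*b + q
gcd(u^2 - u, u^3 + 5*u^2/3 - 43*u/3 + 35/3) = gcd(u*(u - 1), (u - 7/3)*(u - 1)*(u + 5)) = u - 1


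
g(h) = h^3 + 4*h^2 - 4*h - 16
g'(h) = 3*h^2 + 8*h - 4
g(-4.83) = -16.04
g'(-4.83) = 27.35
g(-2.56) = 3.68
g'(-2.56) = -4.82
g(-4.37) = -5.59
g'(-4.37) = 18.33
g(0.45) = -16.90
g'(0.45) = 0.21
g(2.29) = 7.83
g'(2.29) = 30.05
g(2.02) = 0.48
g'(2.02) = 24.40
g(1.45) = -10.34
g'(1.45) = 13.91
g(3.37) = 54.22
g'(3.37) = 57.03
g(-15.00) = -2431.00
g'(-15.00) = 551.00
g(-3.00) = 5.00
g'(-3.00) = -1.00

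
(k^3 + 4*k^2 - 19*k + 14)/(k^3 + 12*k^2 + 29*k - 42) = (k - 2)/(k + 6)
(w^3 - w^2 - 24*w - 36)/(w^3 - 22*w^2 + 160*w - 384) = (w^2 + 5*w + 6)/(w^2 - 16*w + 64)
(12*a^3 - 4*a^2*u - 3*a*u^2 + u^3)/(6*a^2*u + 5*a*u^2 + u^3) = (6*a^2 - 5*a*u + u^2)/(u*(3*a + u))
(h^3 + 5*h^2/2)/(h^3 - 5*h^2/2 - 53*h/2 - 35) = h^2/(h^2 - 5*h - 14)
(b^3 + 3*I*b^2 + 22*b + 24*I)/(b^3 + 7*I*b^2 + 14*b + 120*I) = (b + I)/(b + 5*I)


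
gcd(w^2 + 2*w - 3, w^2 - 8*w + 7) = w - 1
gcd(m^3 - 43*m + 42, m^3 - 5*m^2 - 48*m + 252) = m^2 + m - 42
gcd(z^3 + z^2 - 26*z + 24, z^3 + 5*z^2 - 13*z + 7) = z - 1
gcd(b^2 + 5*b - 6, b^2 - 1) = b - 1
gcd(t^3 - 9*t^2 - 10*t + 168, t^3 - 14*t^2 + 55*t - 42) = t^2 - 13*t + 42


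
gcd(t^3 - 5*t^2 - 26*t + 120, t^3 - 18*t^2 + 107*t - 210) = t - 6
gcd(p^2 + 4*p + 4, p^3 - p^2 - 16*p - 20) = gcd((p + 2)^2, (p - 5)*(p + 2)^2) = p^2 + 4*p + 4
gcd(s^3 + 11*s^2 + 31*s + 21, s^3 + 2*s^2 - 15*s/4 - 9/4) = s + 3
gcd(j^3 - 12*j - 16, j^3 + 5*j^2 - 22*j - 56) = j^2 - 2*j - 8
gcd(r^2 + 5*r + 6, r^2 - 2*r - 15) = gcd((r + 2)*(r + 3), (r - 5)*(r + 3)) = r + 3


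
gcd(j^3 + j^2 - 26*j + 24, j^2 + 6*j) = j + 6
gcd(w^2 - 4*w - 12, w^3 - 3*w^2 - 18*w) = w - 6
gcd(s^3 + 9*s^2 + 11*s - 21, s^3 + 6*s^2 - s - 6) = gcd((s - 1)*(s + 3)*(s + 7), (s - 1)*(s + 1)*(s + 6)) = s - 1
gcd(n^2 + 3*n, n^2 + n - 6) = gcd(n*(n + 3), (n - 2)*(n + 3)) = n + 3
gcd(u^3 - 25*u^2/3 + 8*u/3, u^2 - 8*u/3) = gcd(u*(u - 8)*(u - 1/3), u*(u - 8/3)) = u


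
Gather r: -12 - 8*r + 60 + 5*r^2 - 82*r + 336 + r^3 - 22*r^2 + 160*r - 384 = r^3 - 17*r^2 + 70*r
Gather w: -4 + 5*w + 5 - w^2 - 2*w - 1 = -w^2 + 3*w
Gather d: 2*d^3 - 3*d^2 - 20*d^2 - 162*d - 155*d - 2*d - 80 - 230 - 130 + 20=2*d^3 - 23*d^2 - 319*d - 420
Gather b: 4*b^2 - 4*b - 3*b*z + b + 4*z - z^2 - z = 4*b^2 + b*(-3*z - 3) - z^2 + 3*z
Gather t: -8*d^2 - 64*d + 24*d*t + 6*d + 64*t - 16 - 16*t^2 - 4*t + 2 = -8*d^2 - 58*d - 16*t^2 + t*(24*d + 60) - 14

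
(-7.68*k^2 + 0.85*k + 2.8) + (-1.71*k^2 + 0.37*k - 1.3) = -9.39*k^2 + 1.22*k + 1.5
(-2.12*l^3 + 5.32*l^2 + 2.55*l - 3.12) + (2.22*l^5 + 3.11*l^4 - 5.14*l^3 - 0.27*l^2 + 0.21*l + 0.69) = 2.22*l^5 + 3.11*l^4 - 7.26*l^3 + 5.05*l^2 + 2.76*l - 2.43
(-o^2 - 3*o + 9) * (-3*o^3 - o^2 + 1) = 3*o^5 + 10*o^4 - 24*o^3 - 10*o^2 - 3*o + 9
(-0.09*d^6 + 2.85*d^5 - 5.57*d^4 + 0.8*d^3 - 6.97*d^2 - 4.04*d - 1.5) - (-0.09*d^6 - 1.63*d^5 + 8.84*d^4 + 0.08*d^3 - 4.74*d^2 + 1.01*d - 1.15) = 4.48*d^5 - 14.41*d^4 + 0.72*d^3 - 2.23*d^2 - 5.05*d - 0.35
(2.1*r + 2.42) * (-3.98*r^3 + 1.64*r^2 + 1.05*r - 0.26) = -8.358*r^4 - 6.1876*r^3 + 6.1738*r^2 + 1.995*r - 0.6292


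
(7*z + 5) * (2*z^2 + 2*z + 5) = 14*z^3 + 24*z^2 + 45*z + 25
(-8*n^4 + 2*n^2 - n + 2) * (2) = -16*n^4 + 4*n^2 - 2*n + 4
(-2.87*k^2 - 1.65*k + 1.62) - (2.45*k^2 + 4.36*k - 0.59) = -5.32*k^2 - 6.01*k + 2.21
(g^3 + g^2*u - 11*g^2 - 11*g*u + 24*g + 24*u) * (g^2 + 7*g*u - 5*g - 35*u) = g^5 + 8*g^4*u - 16*g^4 + 7*g^3*u^2 - 128*g^3*u + 79*g^3 - 112*g^2*u^2 + 632*g^2*u - 120*g^2 + 553*g*u^2 - 960*g*u - 840*u^2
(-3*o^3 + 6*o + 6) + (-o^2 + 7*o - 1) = -3*o^3 - o^2 + 13*o + 5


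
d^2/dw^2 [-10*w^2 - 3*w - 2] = -20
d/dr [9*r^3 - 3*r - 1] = 27*r^2 - 3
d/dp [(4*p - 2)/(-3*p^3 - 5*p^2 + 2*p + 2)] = 2*(12*p^3 + p^2 - 10*p + 6)/(9*p^6 + 30*p^5 + 13*p^4 - 32*p^3 - 16*p^2 + 8*p + 4)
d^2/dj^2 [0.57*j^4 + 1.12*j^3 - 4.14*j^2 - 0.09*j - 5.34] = 6.84*j^2 + 6.72*j - 8.28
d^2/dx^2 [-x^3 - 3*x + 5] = -6*x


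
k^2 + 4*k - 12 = (k - 2)*(k + 6)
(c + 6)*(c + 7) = c^2 + 13*c + 42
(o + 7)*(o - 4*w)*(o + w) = o^3 - 3*o^2*w + 7*o^2 - 4*o*w^2 - 21*o*w - 28*w^2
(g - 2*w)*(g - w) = g^2 - 3*g*w + 2*w^2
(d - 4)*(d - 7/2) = d^2 - 15*d/2 + 14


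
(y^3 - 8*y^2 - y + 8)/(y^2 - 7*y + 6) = (y^2 - 7*y - 8)/(y - 6)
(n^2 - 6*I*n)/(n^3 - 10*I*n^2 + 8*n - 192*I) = n/(n^2 - 4*I*n + 32)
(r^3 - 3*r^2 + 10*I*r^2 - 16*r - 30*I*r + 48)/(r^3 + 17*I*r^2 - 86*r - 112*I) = (r - 3)/(r + 7*I)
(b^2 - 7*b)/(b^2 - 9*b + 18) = b*(b - 7)/(b^2 - 9*b + 18)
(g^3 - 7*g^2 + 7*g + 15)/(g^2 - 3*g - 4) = (g^2 - 8*g + 15)/(g - 4)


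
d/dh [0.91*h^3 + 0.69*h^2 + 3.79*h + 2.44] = 2.73*h^2 + 1.38*h + 3.79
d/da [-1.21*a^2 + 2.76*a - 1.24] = 2.76 - 2.42*a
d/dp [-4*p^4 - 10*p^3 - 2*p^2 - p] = -16*p^3 - 30*p^2 - 4*p - 1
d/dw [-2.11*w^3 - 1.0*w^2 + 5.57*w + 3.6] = -6.33*w^2 - 2.0*w + 5.57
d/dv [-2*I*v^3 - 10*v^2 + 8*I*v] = -6*I*v^2 - 20*v + 8*I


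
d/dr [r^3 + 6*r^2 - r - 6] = 3*r^2 + 12*r - 1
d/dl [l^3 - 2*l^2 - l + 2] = 3*l^2 - 4*l - 1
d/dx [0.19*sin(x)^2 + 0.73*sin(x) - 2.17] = (0.38*sin(x) + 0.73)*cos(x)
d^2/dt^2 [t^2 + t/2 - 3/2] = 2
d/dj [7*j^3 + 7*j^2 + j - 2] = 21*j^2 + 14*j + 1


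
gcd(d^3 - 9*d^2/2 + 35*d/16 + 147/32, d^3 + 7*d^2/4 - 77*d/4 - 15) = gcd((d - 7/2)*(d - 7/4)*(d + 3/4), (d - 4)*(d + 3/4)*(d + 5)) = d + 3/4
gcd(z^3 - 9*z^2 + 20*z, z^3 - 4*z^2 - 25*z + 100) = z^2 - 9*z + 20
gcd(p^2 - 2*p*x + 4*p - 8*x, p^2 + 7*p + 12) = p + 4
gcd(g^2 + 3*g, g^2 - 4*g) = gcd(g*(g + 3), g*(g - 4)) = g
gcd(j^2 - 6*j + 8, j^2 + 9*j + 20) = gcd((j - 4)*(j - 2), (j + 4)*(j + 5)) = 1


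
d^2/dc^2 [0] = 0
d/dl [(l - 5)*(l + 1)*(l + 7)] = 3*l^2 + 6*l - 33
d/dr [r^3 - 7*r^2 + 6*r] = 3*r^2 - 14*r + 6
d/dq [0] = 0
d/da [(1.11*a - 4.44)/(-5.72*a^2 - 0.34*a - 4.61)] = (6.3492*a^2 - 50.7936*a - 6.6267)/(32.7184*a^4 + 3.8896*a^3 + 52.854*a^2 + 3.1348*a + 21.2521)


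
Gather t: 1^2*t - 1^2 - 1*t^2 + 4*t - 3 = -t^2 + 5*t - 4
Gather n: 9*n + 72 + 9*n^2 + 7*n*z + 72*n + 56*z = 9*n^2 + n*(7*z + 81) + 56*z + 72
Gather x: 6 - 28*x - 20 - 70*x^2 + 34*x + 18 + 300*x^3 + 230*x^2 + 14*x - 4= 300*x^3 + 160*x^2 + 20*x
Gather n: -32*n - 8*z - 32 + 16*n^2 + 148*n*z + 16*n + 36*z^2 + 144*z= 16*n^2 + n*(148*z - 16) + 36*z^2 + 136*z - 32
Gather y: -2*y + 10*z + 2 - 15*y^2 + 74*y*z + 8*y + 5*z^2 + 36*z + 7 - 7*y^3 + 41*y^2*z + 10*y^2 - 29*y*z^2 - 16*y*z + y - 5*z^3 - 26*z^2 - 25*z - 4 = -7*y^3 + y^2*(41*z - 5) + y*(-29*z^2 + 58*z + 7) - 5*z^3 - 21*z^2 + 21*z + 5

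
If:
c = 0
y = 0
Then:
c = 0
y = 0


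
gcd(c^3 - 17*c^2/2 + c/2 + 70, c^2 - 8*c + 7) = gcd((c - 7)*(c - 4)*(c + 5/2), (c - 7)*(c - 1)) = c - 7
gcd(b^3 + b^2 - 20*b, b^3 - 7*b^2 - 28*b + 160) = b^2 + b - 20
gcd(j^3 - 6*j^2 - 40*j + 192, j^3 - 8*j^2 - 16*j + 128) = j^2 - 12*j + 32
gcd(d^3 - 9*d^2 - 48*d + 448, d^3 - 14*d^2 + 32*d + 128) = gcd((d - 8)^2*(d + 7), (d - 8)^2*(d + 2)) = d^2 - 16*d + 64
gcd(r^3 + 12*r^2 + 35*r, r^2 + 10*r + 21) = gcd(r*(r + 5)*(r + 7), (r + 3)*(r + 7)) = r + 7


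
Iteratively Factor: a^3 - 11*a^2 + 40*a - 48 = (a - 3)*(a^2 - 8*a + 16) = (a - 4)*(a - 3)*(a - 4)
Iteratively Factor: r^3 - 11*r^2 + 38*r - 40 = (r - 2)*(r^2 - 9*r + 20) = (r - 4)*(r - 2)*(r - 5)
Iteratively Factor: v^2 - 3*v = (v - 3)*(v)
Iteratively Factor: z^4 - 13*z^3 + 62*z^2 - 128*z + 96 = (z - 4)*(z^3 - 9*z^2 + 26*z - 24) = (z - 4)^2*(z^2 - 5*z + 6) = (z - 4)^2*(z - 2)*(z - 3)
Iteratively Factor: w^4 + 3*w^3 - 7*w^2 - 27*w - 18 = (w - 3)*(w^3 + 6*w^2 + 11*w + 6) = (w - 3)*(w + 2)*(w^2 + 4*w + 3) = (w - 3)*(w + 2)*(w + 3)*(w + 1)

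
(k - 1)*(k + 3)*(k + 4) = k^3 + 6*k^2 + 5*k - 12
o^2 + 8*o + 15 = (o + 3)*(o + 5)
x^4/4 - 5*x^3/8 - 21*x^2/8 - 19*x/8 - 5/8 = (x/4 + 1/4)*(x - 5)*(x + 1/2)*(x + 1)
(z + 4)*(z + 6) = z^2 + 10*z + 24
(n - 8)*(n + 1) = n^2 - 7*n - 8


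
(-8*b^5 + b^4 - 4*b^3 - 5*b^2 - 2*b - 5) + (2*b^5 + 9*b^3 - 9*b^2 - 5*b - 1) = -6*b^5 + b^4 + 5*b^3 - 14*b^2 - 7*b - 6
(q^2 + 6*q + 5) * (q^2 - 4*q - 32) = q^4 + 2*q^3 - 51*q^2 - 212*q - 160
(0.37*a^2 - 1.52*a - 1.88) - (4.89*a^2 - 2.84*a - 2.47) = -4.52*a^2 + 1.32*a + 0.59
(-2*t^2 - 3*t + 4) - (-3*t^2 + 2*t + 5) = t^2 - 5*t - 1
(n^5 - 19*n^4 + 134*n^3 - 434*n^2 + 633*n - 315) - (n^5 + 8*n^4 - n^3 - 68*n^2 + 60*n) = -27*n^4 + 135*n^3 - 366*n^2 + 573*n - 315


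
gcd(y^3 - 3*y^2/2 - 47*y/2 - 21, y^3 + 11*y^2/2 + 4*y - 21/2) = y + 7/2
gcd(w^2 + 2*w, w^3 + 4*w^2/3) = w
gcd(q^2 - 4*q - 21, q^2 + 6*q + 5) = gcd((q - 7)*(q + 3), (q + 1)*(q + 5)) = 1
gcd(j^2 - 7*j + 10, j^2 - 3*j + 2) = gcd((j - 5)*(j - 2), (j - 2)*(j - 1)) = j - 2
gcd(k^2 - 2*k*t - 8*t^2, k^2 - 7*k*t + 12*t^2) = -k + 4*t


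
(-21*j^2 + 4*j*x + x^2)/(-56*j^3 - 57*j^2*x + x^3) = (-3*j + x)/(-8*j^2 - 7*j*x + x^2)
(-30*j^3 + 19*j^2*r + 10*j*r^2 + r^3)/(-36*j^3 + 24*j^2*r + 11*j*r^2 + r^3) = (5*j + r)/(6*j + r)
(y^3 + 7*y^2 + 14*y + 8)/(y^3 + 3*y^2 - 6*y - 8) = (y + 2)/(y - 2)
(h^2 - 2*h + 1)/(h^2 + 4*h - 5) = (h - 1)/(h + 5)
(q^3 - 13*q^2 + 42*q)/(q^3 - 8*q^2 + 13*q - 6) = q*(q - 7)/(q^2 - 2*q + 1)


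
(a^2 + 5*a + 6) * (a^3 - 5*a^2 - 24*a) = a^5 - 43*a^3 - 150*a^2 - 144*a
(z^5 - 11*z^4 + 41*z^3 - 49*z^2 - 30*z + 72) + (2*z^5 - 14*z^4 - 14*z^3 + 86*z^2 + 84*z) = 3*z^5 - 25*z^4 + 27*z^3 + 37*z^2 + 54*z + 72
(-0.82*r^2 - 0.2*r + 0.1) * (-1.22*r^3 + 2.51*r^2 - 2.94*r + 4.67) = 1.0004*r^5 - 1.8142*r^4 + 1.7868*r^3 - 2.9904*r^2 - 1.228*r + 0.467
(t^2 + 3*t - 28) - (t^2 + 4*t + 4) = -t - 32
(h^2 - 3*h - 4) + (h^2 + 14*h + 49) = 2*h^2 + 11*h + 45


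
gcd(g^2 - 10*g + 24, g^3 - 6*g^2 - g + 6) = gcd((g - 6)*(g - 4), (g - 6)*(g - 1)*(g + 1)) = g - 6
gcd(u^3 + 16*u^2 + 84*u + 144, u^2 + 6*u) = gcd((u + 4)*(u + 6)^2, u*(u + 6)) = u + 6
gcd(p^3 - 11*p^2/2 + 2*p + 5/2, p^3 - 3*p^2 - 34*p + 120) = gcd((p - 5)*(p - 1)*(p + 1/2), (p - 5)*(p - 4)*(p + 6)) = p - 5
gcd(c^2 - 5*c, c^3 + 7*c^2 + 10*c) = c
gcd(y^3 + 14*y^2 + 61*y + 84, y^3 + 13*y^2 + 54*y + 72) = y^2 + 7*y + 12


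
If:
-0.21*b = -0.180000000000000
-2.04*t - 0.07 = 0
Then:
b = 0.86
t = -0.03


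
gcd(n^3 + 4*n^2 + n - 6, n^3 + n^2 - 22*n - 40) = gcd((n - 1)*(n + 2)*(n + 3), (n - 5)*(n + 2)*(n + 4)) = n + 2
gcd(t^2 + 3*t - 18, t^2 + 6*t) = t + 6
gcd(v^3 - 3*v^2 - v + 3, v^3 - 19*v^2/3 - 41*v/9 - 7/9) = 1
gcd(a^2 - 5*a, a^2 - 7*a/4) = a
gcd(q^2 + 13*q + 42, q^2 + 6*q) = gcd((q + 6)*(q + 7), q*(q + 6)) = q + 6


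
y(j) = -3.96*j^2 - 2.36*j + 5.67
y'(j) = -7.92*j - 2.36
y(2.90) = -34.48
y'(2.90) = -25.33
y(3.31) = -45.53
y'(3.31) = -28.58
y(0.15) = 5.23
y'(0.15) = -3.55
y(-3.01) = -23.10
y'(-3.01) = 21.48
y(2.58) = -26.78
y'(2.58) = -22.79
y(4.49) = -84.76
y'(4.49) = -37.92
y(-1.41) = 1.12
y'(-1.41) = 8.81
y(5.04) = -106.81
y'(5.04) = -42.28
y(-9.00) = -293.85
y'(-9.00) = 68.92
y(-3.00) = -22.89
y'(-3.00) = 21.40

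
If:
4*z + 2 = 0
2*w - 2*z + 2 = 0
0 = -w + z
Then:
No Solution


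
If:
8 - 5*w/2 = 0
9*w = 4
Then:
No Solution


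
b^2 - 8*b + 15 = (b - 5)*(b - 3)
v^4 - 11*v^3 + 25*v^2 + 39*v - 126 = (v - 7)*(v - 3)^2*(v + 2)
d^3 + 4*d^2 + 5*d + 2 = (d + 1)^2*(d + 2)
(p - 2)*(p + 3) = p^2 + p - 6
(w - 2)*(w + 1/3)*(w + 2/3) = w^3 - w^2 - 16*w/9 - 4/9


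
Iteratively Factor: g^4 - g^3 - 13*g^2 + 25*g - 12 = (g - 1)*(g^3 - 13*g + 12) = (g - 3)*(g - 1)*(g^2 + 3*g - 4) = (g - 3)*(g - 1)^2*(g + 4)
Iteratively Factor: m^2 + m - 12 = (m - 3)*(m + 4)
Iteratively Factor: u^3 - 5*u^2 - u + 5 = (u - 5)*(u^2 - 1) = (u - 5)*(u + 1)*(u - 1)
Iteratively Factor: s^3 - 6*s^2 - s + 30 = (s - 5)*(s^2 - s - 6) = (s - 5)*(s + 2)*(s - 3)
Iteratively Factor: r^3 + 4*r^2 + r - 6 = (r + 2)*(r^2 + 2*r - 3) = (r + 2)*(r + 3)*(r - 1)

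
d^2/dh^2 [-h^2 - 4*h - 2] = -2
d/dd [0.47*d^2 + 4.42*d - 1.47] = 0.94*d + 4.42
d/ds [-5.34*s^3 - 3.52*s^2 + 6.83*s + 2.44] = -16.02*s^2 - 7.04*s + 6.83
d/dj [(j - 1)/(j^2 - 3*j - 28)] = (j^2 - 3*j - (j - 1)*(2*j - 3) - 28)/(-j^2 + 3*j + 28)^2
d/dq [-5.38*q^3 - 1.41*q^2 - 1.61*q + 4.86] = -16.14*q^2 - 2.82*q - 1.61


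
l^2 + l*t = l*(l + t)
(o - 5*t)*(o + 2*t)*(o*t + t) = o^3*t - 3*o^2*t^2 + o^2*t - 10*o*t^3 - 3*o*t^2 - 10*t^3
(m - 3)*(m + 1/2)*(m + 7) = m^3 + 9*m^2/2 - 19*m - 21/2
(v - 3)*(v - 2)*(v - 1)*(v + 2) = v^4 - 4*v^3 - v^2 + 16*v - 12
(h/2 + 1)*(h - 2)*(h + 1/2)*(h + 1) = h^4/2 + 3*h^3/4 - 7*h^2/4 - 3*h - 1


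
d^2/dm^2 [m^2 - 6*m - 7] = 2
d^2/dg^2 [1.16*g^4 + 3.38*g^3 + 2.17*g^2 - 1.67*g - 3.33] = 13.92*g^2 + 20.28*g + 4.34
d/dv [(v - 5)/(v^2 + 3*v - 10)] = (v^2 + 3*v - (v - 5)*(2*v + 3) - 10)/(v^2 + 3*v - 10)^2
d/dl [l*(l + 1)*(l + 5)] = 3*l^2 + 12*l + 5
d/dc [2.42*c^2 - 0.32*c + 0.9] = 4.84*c - 0.32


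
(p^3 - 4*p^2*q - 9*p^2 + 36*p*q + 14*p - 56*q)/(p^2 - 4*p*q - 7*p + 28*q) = p - 2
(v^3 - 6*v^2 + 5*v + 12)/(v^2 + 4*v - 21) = (v^2 - 3*v - 4)/(v + 7)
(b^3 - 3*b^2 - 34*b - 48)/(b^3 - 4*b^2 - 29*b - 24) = (b + 2)/(b + 1)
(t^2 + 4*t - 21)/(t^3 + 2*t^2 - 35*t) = (t - 3)/(t*(t - 5))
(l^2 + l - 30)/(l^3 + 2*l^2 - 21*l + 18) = (l - 5)/(l^2 - 4*l + 3)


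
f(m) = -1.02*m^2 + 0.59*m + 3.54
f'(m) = 0.59 - 2.04*m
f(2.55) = -1.59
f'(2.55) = -4.61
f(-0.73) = 2.57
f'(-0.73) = 2.08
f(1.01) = 3.10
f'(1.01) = -1.47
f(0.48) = 3.59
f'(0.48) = -0.39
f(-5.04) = -25.34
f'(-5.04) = 10.87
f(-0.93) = 2.11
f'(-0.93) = 2.49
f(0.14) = 3.60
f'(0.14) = 0.30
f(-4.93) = -24.16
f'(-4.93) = 10.65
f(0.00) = 3.54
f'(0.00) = 0.59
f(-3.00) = -7.41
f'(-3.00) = 6.71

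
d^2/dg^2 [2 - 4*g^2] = -8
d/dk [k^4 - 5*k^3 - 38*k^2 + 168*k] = 4*k^3 - 15*k^2 - 76*k + 168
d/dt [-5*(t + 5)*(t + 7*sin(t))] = -5*t - 5*(t + 5)*(7*cos(t) + 1) - 35*sin(t)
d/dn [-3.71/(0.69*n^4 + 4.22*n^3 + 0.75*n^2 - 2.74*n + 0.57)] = (10.2396*n^3 + 46.9686*n^2 + 5.565*n - 10.1654)/(0.69*n^4 + 4.22*n^3 + 0.75*n^2 - 2.74*n + 0.57)^2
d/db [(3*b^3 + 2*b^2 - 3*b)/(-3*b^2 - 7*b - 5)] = (-9*b^4 - 42*b^3 - 68*b^2 - 20*b + 15)/(9*b^4 + 42*b^3 + 79*b^2 + 70*b + 25)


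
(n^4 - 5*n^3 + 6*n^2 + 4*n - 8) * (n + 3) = n^5 - 2*n^4 - 9*n^3 + 22*n^2 + 4*n - 24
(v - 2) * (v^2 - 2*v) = v^3 - 4*v^2 + 4*v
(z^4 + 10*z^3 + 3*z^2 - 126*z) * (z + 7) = z^5 + 17*z^4 + 73*z^3 - 105*z^2 - 882*z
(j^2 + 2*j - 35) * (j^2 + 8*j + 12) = j^4 + 10*j^3 - 7*j^2 - 256*j - 420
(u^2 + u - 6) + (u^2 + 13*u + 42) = 2*u^2 + 14*u + 36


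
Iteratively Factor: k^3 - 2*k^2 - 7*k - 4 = (k - 4)*(k^2 + 2*k + 1) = (k - 4)*(k + 1)*(k + 1)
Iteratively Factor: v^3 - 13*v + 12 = (v - 3)*(v^2 + 3*v - 4) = (v - 3)*(v - 1)*(v + 4)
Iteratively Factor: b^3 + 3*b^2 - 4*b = (b)*(b^2 + 3*b - 4) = b*(b + 4)*(b - 1)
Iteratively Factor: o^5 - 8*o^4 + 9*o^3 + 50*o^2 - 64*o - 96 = (o + 2)*(o^4 - 10*o^3 + 29*o^2 - 8*o - 48) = (o - 4)*(o + 2)*(o^3 - 6*o^2 + 5*o + 12) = (o - 4)*(o - 3)*(o + 2)*(o^2 - 3*o - 4) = (o - 4)*(o - 3)*(o + 1)*(o + 2)*(o - 4)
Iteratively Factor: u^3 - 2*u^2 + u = (u - 1)*(u^2 - u) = (u - 1)^2*(u)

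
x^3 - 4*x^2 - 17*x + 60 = (x - 5)*(x - 3)*(x + 4)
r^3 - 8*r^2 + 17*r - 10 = (r - 5)*(r - 2)*(r - 1)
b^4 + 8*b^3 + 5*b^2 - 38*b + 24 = (b - 1)^2*(b + 4)*(b + 6)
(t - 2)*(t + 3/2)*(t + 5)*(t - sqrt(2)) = t^4 - sqrt(2)*t^3 + 9*t^3/2 - 9*sqrt(2)*t^2/2 - 11*t^2/2 - 15*t + 11*sqrt(2)*t/2 + 15*sqrt(2)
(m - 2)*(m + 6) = m^2 + 4*m - 12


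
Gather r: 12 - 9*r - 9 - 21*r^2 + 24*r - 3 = -21*r^2 + 15*r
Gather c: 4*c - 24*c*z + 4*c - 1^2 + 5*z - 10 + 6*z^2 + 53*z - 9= c*(8 - 24*z) + 6*z^2 + 58*z - 20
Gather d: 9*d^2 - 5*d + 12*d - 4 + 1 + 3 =9*d^2 + 7*d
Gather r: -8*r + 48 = 48 - 8*r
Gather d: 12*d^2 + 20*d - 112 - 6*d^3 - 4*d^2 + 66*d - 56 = -6*d^3 + 8*d^2 + 86*d - 168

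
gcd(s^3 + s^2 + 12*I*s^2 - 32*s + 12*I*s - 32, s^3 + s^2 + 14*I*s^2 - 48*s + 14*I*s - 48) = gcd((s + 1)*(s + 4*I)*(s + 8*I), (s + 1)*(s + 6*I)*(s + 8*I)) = s^2 + s*(1 + 8*I) + 8*I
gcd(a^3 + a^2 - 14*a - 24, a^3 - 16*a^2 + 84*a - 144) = a - 4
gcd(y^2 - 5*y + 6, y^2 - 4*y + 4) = y - 2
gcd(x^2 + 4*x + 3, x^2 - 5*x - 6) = x + 1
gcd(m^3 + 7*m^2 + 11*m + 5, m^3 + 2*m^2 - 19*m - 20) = m^2 + 6*m + 5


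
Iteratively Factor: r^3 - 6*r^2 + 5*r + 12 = (r + 1)*(r^2 - 7*r + 12) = (r - 3)*(r + 1)*(r - 4)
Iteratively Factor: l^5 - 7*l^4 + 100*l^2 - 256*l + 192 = (l - 3)*(l^4 - 4*l^3 - 12*l^2 + 64*l - 64) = (l - 4)*(l - 3)*(l^3 - 12*l + 16) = (l - 4)*(l - 3)*(l + 4)*(l^2 - 4*l + 4) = (l - 4)*(l - 3)*(l - 2)*(l + 4)*(l - 2)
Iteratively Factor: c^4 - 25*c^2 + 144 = (c + 3)*(c^3 - 3*c^2 - 16*c + 48) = (c - 3)*(c + 3)*(c^2 - 16) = (c - 4)*(c - 3)*(c + 3)*(c + 4)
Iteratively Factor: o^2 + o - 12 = (o - 3)*(o + 4)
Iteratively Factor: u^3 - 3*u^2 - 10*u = (u + 2)*(u^2 - 5*u) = u*(u + 2)*(u - 5)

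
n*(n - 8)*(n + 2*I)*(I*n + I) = I*n^4 - 2*n^3 - 7*I*n^3 + 14*n^2 - 8*I*n^2 + 16*n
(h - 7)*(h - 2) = h^2 - 9*h + 14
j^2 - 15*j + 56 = (j - 8)*(j - 7)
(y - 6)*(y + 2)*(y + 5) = y^3 + y^2 - 32*y - 60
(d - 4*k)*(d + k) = d^2 - 3*d*k - 4*k^2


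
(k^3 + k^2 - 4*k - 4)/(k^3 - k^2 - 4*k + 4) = (k + 1)/(k - 1)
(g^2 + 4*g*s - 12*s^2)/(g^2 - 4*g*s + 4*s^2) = (-g - 6*s)/(-g + 2*s)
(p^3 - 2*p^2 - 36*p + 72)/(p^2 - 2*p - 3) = (-p^3 + 2*p^2 + 36*p - 72)/(-p^2 + 2*p + 3)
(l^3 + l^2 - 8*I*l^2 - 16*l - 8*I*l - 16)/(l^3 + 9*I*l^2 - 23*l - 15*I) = (l^3 + l^2*(1 - 8*I) - 8*l*(2 + I) - 16)/(l^3 + 9*I*l^2 - 23*l - 15*I)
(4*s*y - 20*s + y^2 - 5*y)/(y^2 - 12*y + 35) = (4*s + y)/(y - 7)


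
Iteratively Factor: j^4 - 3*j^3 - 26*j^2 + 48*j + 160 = (j + 2)*(j^3 - 5*j^2 - 16*j + 80) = (j - 5)*(j + 2)*(j^2 - 16) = (j - 5)*(j - 4)*(j + 2)*(j + 4)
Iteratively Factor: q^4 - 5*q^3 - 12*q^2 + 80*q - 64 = (q - 1)*(q^3 - 4*q^2 - 16*q + 64) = (q - 4)*(q - 1)*(q^2 - 16) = (q - 4)^2*(q - 1)*(q + 4)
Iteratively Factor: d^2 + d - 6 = (d + 3)*(d - 2)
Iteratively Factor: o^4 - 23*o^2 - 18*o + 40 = (o - 5)*(o^3 + 5*o^2 + 2*o - 8) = (o - 5)*(o + 2)*(o^2 + 3*o - 4) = (o - 5)*(o - 1)*(o + 2)*(o + 4)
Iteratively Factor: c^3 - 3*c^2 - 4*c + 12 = (c + 2)*(c^2 - 5*c + 6) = (c - 3)*(c + 2)*(c - 2)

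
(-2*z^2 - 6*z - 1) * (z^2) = -2*z^4 - 6*z^3 - z^2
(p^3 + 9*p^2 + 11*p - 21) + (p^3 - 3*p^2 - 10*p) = 2*p^3 + 6*p^2 + p - 21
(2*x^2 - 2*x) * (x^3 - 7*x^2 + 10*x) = 2*x^5 - 16*x^4 + 34*x^3 - 20*x^2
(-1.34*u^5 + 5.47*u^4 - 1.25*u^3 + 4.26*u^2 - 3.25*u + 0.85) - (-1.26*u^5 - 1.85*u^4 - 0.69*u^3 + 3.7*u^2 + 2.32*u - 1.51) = -0.0800000000000001*u^5 + 7.32*u^4 - 0.56*u^3 + 0.56*u^2 - 5.57*u + 2.36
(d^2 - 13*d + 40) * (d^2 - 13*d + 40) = d^4 - 26*d^3 + 249*d^2 - 1040*d + 1600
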